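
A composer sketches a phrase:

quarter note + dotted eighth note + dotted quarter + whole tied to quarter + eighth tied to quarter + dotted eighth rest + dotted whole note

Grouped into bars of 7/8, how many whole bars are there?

4

One bar of 7/8 = 14 sixteenth notes.
Each duration in sixteenth notes: quarter note = 4; dotted eighth note = 3; dotted quarter = 6; whole tied to quarter (whole + quarter) = 20; eighth tied to quarter (eighth + quarter) = 6; dotted eighth rest = 3; dotted whole note = 24.
Total: 4 + 3 + 6 + 20 + 6 + 3 + 24 = 66.
66 ÷ 14 = 4 complete bars with 10 left over.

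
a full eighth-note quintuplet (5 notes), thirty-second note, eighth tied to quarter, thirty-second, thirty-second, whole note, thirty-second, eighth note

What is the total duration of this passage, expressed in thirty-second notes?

Express everything in thirty-second notes: a full eighth-note quintuplet (5 notes) (five quintuplet eighths span one half) = 16; thirty-second note = 1; eighth tied to quarter (eighth + quarter) = 12; thirty-second = 1; thirty-second = 1; whole note = 32; thirty-second = 1; eighth note = 4.
Adding: 16 + 1 + 12 + 1 + 1 + 32 + 1 + 4 = 68 thirty-second notes.

68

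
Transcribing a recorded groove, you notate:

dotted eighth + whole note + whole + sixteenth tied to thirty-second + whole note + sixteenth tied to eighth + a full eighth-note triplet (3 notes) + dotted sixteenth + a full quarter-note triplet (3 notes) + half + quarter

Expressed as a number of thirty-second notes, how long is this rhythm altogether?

In thirty-second notes: dotted eighth = 6; whole note = 32; whole = 32; sixteenth tied to thirty-second (sixteenth + thirty-second) = 3; whole note = 32; sixteenth tied to eighth (sixteenth + eighth) = 6; a full eighth-note triplet (3 notes) (three triplet eighths span one quarter) = 8; dotted sixteenth = 3; a full quarter-note triplet (3 notes) (three triplet quarters span one half) = 16; half = 16; quarter = 8.
Adding: 6 + 32 + 32 + 3 + 32 + 6 + 8 + 3 + 16 + 16 + 8 = 162 thirty-second notes.

162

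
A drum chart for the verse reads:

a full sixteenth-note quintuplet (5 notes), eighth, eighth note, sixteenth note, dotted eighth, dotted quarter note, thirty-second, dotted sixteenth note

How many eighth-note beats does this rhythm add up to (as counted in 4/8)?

One eighth-note beat = 4 thirty-second notes.
Each duration in thirty-second notes: a full sixteenth-note quintuplet (5 notes) (five quintuplet sixteenths span one quarter) = 8; eighth = 4; eighth note = 4; sixteenth note = 2; dotted eighth = 6; dotted quarter note = 12; thirty-second = 1; dotted sixteenth note = 3.
Sum: 8 + 4 + 4 + 2 + 6 + 12 + 1 + 3 = 40.
40 ÷ 4 = 10 beats.

10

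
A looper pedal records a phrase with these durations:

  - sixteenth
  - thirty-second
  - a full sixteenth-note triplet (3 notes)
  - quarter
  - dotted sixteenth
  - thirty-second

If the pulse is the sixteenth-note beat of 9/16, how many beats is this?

9.5

One sixteenth-note beat = 2 thirty-second notes.
Each duration in thirty-second notes: sixteenth = 2; thirty-second = 1; a full sixteenth-note triplet (3 notes) (three triplet sixteenths span one eighth) = 4; quarter = 8; dotted sixteenth = 3; thirty-second = 1.
Altogether 2 + 1 + 4 + 8 + 3 + 1 = 19.
19 ÷ 2 = 9.5 beats.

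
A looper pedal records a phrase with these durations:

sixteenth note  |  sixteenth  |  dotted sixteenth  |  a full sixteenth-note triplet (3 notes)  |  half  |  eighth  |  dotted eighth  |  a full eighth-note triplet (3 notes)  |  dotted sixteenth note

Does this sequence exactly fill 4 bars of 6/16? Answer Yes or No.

One bar of 6/16 = 12 thirty-second notes, so 4 bars = 48.
Convert each value to thirty-second notes: sixteenth note = 2; sixteenth = 2; dotted sixteenth = 3; a full sixteenth-note triplet (3 notes) (three triplet sixteenths span one eighth) = 4; half = 16; eighth = 4; dotted eighth = 6; a full eighth-note triplet (3 notes) (three triplet eighths span one quarter) = 8; dotted sixteenth note = 3.
Altogether 2 + 2 + 3 + 4 + 16 + 4 + 6 + 8 + 3 = 48.
48 equals 48, so the answer is Yes.

Yes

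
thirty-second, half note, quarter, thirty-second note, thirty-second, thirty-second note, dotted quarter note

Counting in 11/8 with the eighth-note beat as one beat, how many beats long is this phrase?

One eighth-note beat = 4 thirty-second notes.
Convert each value to thirty-second notes: thirty-second = 1; half note = 16; quarter = 8; thirty-second note = 1; thirty-second = 1; thirty-second note = 1; dotted quarter note = 12.
Total: 1 + 16 + 8 + 1 + 1 + 1 + 12 = 40.
40 ÷ 4 = 10 beats.

10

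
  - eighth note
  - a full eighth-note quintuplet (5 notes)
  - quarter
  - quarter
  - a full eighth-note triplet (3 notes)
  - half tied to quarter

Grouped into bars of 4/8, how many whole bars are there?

One bar of 4/8 = 4 eighth notes.
Convert each value to eighth notes: eighth note = 1; a full eighth-note quintuplet (5 notes) (five quintuplet eighths span one half) = 4; quarter = 2; quarter = 2; a full eighth-note triplet (3 notes) (three triplet eighths span one quarter) = 2; half tied to quarter (half + quarter) = 6.
Sum: 1 + 4 + 2 + 2 + 2 + 6 = 17.
17 ÷ 4 = 4 complete bars with 1 left over.

4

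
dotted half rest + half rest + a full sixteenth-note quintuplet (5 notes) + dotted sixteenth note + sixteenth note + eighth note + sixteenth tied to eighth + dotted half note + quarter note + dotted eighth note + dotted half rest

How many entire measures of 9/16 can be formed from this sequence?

6

One bar of 9/16 = 18 thirty-second notes.
Convert each value to thirty-second notes: dotted half rest = 24; half rest = 16; a full sixteenth-note quintuplet (5 notes) (five quintuplet sixteenths span one quarter) = 8; dotted sixteenth note = 3; sixteenth note = 2; eighth note = 4; sixteenth tied to eighth (sixteenth + eighth) = 6; dotted half note = 24; quarter note = 8; dotted eighth note = 6; dotted half rest = 24.
Total: 24 + 16 + 8 + 3 + 2 + 4 + 6 + 24 + 8 + 6 + 24 = 125.
125 ÷ 18 = 6 complete bars with 17 left over.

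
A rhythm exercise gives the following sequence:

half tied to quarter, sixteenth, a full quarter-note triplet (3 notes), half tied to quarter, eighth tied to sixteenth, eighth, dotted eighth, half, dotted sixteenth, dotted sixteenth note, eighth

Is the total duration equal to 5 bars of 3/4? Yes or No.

No

One bar of 3/4 = 24 thirty-second notes, so 5 bars = 120.
Express everything in thirty-second notes: half tied to quarter (half + quarter) = 24; sixteenth = 2; a full quarter-note triplet (3 notes) (three triplet quarters span one half) = 16; half tied to quarter (half + quarter) = 24; eighth tied to sixteenth (eighth + sixteenth) = 6; eighth = 4; dotted eighth = 6; half = 16; dotted sixteenth = 3; dotted sixteenth note = 3; eighth = 4.
Altogether 24 + 2 + 16 + 24 + 6 + 4 + 6 + 16 + 3 + 3 + 4 = 108.
108 falls short of 120, so the answer is No.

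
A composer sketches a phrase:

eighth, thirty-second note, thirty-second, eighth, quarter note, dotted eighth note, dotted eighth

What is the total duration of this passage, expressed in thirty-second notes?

30

In thirty-second notes: eighth = 4; thirty-second note = 1; thirty-second = 1; eighth = 4; quarter note = 8; dotted eighth note = 6; dotted eighth = 6.
Total: 4 + 1 + 1 + 4 + 8 + 6 + 6 = 30 thirty-second notes.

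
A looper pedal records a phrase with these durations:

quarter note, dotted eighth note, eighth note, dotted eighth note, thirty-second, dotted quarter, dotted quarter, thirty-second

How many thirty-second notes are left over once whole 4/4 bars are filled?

18

One bar of 4/4 = 32 thirty-second notes.
Each duration in thirty-second notes: quarter note = 8; dotted eighth note = 6; eighth note = 4; dotted eighth note = 6; thirty-second = 1; dotted quarter = 12; dotted quarter = 12; thirty-second = 1.
Adding: 8 + 6 + 4 + 6 + 1 + 12 + 12 + 1 = 50.
50 ÷ 32 = 1 complete bar with 18 thirty-second notes remaining.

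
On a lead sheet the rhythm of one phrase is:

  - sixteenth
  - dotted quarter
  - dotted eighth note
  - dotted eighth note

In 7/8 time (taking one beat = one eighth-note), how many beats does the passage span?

One eighth-note beat = 2 sixteenth notes.
Express everything in sixteenth notes: sixteenth = 1; dotted quarter = 6; dotted eighth note = 3; dotted eighth note = 3.
Sum: 1 + 6 + 3 + 3 = 13.
13 ÷ 2 = 6.5 beats.

6.5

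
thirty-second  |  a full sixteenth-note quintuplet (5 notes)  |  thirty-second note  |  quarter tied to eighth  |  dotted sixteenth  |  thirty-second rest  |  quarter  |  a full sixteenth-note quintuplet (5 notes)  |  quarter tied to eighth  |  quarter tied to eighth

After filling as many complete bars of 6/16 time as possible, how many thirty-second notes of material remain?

6

One bar of 6/16 = 12 thirty-second notes.
Each duration in thirty-second notes: thirty-second = 1; a full sixteenth-note quintuplet (5 notes) (five quintuplet sixteenths span one quarter) = 8; thirty-second note = 1; quarter tied to eighth (quarter + eighth) = 12; dotted sixteenth = 3; thirty-second rest = 1; quarter = 8; a full sixteenth-note quintuplet (5 notes) (five quintuplet sixteenths span one quarter) = 8; quarter tied to eighth (quarter + eighth) = 12; quarter tied to eighth (quarter + eighth) = 12.
Total: 1 + 8 + 1 + 12 + 3 + 1 + 8 + 8 + 12 + 12 = 66.
66 ÷ 12 = 5 complete bars with 6 thirty-second notes remaining.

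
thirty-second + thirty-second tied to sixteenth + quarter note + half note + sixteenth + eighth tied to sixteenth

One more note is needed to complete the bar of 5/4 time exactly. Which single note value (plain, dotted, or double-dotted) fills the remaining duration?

The bar of 5/4 = 40 thirty-second notes.
Working in thirty-second notes: thirty-second = 1; thirty-second tied to sixteenth (thirty-second + sixteenth) = 3; quarter note = 8; half note = 16; sixteenth = 2; eighth tied to sixteenth (eighth + sixteenth) = 6.
Altogether 1 + 3 + 8 + 16 + 2 + 6 = 36.
Remaining: 40 − 36 = 4 thirty-second notes, which is a eighth note.

eighth note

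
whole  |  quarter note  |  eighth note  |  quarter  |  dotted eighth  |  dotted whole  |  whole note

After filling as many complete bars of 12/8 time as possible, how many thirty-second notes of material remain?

One bar of 12/8 = 24 sixteenth notes.
Working in sixteenth notes: whole = 16; quarter note = 4; eighth note = 2; quarter = 4; dotted eighth = 3; dotted whole = 24; whole note = 16.
Total: 16 + 4 + 2 + 4 + 3 + 24 + 16 = 69.
69 ÷ 24 = 2 complete bars with 21 sixteenth notes remaining = 42 thirty-second notes.

42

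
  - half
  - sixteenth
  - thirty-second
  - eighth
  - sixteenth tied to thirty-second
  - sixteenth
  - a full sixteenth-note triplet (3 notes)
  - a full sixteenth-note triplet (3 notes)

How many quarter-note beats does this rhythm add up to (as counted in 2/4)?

One quarter-note beat = 8 thirty-second notes.
Each duration in thirty-second notes: half = 16; sixteenth = 2; thirty-second = 1; eighth = 4; sixteenth tied to thirty-second (sixteenth + thirty-second) = 3; sixteenth = 2; a full sixteenth-note triplet (3 notes) (three triplet sixteenths span one eighth) = 4; a full sixteenth-note triplet (3 notes) (three triplet sixteenths span one eighth) = 4.
Total: 16 + 2 + 1 + 4 + 3 + 2 + 4 + 4 = 36.
36 ÷ 8 = 4.5 beats.

4.5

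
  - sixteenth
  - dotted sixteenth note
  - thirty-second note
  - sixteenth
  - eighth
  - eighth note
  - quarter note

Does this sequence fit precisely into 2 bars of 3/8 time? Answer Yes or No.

One bar of 3/8 = 12 thirty-second notes, so 2 bars = 24.
Express everything in thirty-second notes: sixteenth = 2; dotted sixteenth note = 3; thirty-second note = 1; sixteenth = 2; eighth = 4; eighth note = 4; quarter note = 8.
Total: 2 + 3 + 1 + 2 + 4 + 4 + 8 = 24.
24 equals 24, so the answer is Yes.

Yes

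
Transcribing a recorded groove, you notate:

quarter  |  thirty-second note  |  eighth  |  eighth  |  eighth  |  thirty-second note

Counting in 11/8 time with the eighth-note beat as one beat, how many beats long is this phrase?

One eighth-note beat = 4 thirty-second notes.
In thirty-second notes: quarter = 8; thirty-second note = 1; eighth = 4; eighth = 4; eighth = 4; thirty-second note = 1.
Total: 8 + 1 + 4 + 4 + 4 + 1 = 22.
22 ÷ 4 = 5.5 beats.

5.5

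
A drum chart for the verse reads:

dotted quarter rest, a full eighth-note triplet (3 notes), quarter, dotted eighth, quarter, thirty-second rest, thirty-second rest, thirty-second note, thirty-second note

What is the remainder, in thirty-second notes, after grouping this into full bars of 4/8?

One bar of 4/8 = 16 thirty-second notes.
In thirty-second notes: dotted quarter rest = 12; a full eighth-note triplet (3 notes) (three triplet eighths span one quarter) = 8; quarter = 8; dotted eighth = 6; quarter = 8; thirty-second rest = 1; thirty-second rest = 1; thirty-second note = 1; thirty-second note = 1.
Sum: 12 + 8 + 8 + 6 + 8 + 1 + 1 + 1 + 1 = 46.
46 ÷ 16 = 2 complete bars with 14 thirty-second notes remaining.

14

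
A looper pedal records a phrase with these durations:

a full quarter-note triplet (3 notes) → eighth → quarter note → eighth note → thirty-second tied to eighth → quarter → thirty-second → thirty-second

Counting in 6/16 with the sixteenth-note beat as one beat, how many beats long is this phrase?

One sixteenth-note beat = 2 thirty-second notes.
In thirty-second notes: a full quarter-note triplet (3 notes) (three triplet quarters span one half) = 16; eighth = 4; quarter note = 8; eighth note = 4; thirty-second tied to eighth (thirty-second + eighth) = 5; quarter = 8; thirty-second = 1; thirty-second = 1.
Sum: 16 + 4 + 8 + 4 + 5 + 8 + 1 + 1 = 47.
47 ÷ 2 = 23.5 beats.

23.5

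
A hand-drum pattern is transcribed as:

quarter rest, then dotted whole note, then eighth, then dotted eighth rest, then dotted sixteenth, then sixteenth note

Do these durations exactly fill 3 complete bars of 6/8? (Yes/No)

One bar of 6/8 = 24 thirty-second notes, so 3 bars = 72.
Each duration in thirty-second notes: quarter rest = 8; dotted whole note = 48; eighth = 4; dotted eighth rest = 6; dotted sixteenth = 3; sixteenth note = 2.
Adding: 8 + 48 + 4 + 6 + 3 + 2 = 71.
71 falls short of 72, so the answer is No.

No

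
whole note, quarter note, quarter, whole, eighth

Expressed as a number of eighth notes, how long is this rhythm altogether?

21

Convert each value to eighth notes: whole note = 8; quarter note = 2; quarter = 2; whole = 8; eighth = 1.
Total: 8 + 2 + 2 + 8 + 1 = 21 eighth notes.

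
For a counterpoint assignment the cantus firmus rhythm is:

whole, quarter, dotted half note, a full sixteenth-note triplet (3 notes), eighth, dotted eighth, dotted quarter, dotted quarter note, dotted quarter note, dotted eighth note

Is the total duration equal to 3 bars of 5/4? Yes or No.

Yes

One bar of 5/4 = 20 sixteenth notes, so 3 bars = 60.
Express everything in sixteenth notes: whole = 16; quarter = 4; dotted half note = 12; a full sixteenth-note triplet (3 notes) (three triplet sixteenths span one eighth) = 2; eighth = 2; dotted eighth = 3; dotted quarter = 6; dotted quarter note = 6; dotted quarter note = 6; dotted eighth note = 3.
Altogether 16 + 4 + 12 + 2 + 2 + 3 + 6 + 6 + 6 + 3 = 60.
60 equals 60, so the answer is Yes.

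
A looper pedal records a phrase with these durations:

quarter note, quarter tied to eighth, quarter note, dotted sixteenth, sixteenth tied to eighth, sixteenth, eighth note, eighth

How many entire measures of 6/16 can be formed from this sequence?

One bar of 6/16 = 12 thirty-second notes.
Express everything in thirty-second notes: quarter note = 8; quarter tied to eighth (quarter + eighth) = 12; quarter note = 8; dotted sixteenth = 3; sixteenth tied to eighth (sixteenth + eighth) = 6; sixteenth = 2; eighth note = 4; eighth = 4.
Total: 8 + 12 + 8 + 3 + 6 + 2 + 4 + 4 = 47.
47 ÷ 12 = 3 complete bars with 11 left over.

3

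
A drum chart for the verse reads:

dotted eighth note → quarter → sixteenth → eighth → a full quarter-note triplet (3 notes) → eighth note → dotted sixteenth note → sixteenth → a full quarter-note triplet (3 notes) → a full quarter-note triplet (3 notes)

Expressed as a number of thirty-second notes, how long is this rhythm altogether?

77

In thirty-second notes: dotted eighth note = 6; quarter = 8; sixteenth = 2; eighth = 4; a full quarter-note triplet (3 notes) (three triplet quarters span one half) = 16; eighth note = 4; dotted sixteenth note = 3; sixteenth = 2; a full quarter-note triplet (3 notes) (three triplet quarters span one half) = 16; a full quarter-note triplet (3 notes) (three triplet quarters span one half) = 16.
Adding: 6 + 8 + 2 + 4 + 16 + 4 + 3 + 2 + 16 + 16 = 77 thirty-second notes.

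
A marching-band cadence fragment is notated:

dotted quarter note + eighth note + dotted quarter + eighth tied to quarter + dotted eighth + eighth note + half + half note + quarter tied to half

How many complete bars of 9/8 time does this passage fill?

2

One bar of 9/8 = 18 sixteenth notes.
Each duration in sixteenth notes: dotted quarter note = 6; eighth note = 2; dotted quarter = 6; eighth tied to quarter (eighth + quarter) = 6; dotted eighth = 3; eighth note = 2; half = 8; half note = 8; quarter tied to half (quarter + half) = 12.
Altogether 6 + 2 + 6 + 6 + 3 + 2 + 8 + 8 + 12 = 53.
53 ÷ 18 = 2 complete bars with 17 left over.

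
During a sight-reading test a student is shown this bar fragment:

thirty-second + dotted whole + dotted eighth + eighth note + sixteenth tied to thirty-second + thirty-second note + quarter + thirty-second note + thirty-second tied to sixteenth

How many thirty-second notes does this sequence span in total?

75

Express everything in thirty-second notes: thirty-second = 1; dotted whole = 48; dotted eighth = 6; eighth note = 4; sixteenth tied to thirty-second (sixteenth + thirty-second) = 3; thirty-second note = 1; quarter = 8; thirty-second note = 1; thirty-second tied to sixteenth (thirty-second + sixteenth) = 3.
Total: 1 + 48 + 6 + 4 + 3 + 1 + 8 + 1 + 3 = 75 thirty-second notes.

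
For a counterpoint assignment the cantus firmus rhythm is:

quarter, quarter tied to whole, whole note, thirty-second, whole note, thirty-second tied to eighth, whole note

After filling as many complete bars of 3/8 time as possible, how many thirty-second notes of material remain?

One bar of 3/8 = 12 thirty-second notes.
In thirty-second notes: quarter = 8; quarter tied to whole (quarter + whole) = 40; whole note = 32; thirty-second = 1; whole note = 32; thirty-second tied to eighth (thirty-second + eighth) = 5; whole note = 32.
Adding: 8 + 40 + 32 + 1 + 32 + 5 + 32 = 150.
150 ÷ 12 = 12 complete bars with 6 thirty-second notes remaining.

6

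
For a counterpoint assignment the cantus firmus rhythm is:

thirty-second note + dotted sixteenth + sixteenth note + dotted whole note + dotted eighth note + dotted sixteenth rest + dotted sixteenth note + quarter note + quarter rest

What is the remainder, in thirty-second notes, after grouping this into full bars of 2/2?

18

One bar of 2/2 = 32 thirty-second notes.
Each duration in thirty-second notes: thirty-second note = 1; dotted sixteenth = 3; sixteenth note = 2; dotted whole note = 48; dotted eighth note = 6; dotted sixteenth rest = 3; dotted sixteenth note = 3; quarter note = 8; quarter rest = 8.
Altogether 1 + 3 + 2 + 48 + 6 + 3 + 3 + 8 + 8 = 82.
82 ÷ 32 = 2 complete bars with 18 thirty-second notes remaining.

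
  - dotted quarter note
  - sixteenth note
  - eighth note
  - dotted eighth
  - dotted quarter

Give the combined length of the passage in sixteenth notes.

Working in sixteenth notes: dotted quarter note = 6; sixteenth note = 1; eighth note = 2; dotted eighth = 3; dotted quarter = 6.
Sum: 6 + 1 + 2 + 3 + 6 = 18 sixteenth notes.

18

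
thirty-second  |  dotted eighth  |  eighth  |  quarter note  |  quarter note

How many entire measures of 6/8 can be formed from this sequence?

1

One bar of 6/8 = 24 thirty-second notes.
In thirty-second notes: thirty-second = 1; dotted eighth = 6; eighth = 4; quarter note = 8; quarter note = 8.
Sum: 1 + 6 + 4 + 8 + 8 = 27.
27 ÷ 24 = 1 complete bar with 3 left over.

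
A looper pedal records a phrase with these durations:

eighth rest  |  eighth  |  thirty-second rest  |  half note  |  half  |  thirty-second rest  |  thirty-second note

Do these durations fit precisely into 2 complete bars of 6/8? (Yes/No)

One bar of 6/8 = 24 thirty-second notes, so 2 bars = 48.
Express everything in thirty-second notes: eighth rest = 4; eighth = 4; thirty-second rest = 1; half note = 16; half = 16; thirty-second rest = 1; thirty-second note = 1.
Adding: 4 + 4 + 1 + 16 + 16 + 1 + 1 = 43.
43 falls short of 48, so the answer is No.

No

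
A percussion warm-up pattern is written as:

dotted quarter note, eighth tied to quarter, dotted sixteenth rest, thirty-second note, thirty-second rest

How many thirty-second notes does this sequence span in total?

29

Working in thirty-second notes: dotted quarter note = 12; eighth tied to quarter (eighth + quarter) = 12; dotted sixteenth rest = 3; thirty-second note = 1; thirty-second rest = 1.
Sum: 12 + 12 + 3 + 1 + 1 = 29 thirty-second notes.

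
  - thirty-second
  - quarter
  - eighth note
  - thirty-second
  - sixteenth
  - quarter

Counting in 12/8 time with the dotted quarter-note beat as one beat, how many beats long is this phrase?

One dotted quarter-note beat = 12 thirty-second notes.
Working in thirty-second notes: thirty-second = 1; quarter = 8; eighth note = 4; thirty-second = 1; sixteenth = 2; quarter = 8.
Total: 1 + 8 + 4 + 1 + 2 + 8 = 24.
24 ÷ 12 = 2 beats.

2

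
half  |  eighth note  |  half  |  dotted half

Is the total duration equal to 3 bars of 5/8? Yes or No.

One bar of 5/8 = 5 eighth notes, so 3 bars = 15.
In eighth notes: half = 4; eighth note = 1; half = 4; dotted half = 6.
Adding: 4 + 1 + 4 + 6 = 15.
15 equals 15, so the answer is Yes.

Yes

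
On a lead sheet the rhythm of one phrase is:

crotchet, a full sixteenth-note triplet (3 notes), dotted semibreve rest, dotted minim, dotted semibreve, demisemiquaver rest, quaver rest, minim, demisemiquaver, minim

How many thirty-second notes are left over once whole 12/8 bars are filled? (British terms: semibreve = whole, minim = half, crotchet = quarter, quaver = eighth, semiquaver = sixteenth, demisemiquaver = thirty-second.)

26

One bar of 12/8 = 48 thirty-second notes.
Convert each value to thirty-second notes: crotchet = 8; a full sixteenth-note triplet (3 notes) (three triplet sixteenths span one eighth) = 4; dotted semibreve rest = 48; dotted minim = 24; dotted semibreve = 48; demisemiquaver rest = 1; quaver rest = 4; minim = 16; demisemiquaver = 1; minim = 16.
Total: 8 + 4 + 48 + 24 + 48 + 1 + 4 + 16 + 1 + 16 = 170.
170 ÷ 48 = 3 complete bars with 26 thirty-second notes remaining.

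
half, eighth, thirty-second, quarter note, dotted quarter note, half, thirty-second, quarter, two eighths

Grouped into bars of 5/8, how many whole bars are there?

One bar of 5/8 = 20 thirty-second notes.
In thirty-second notes: half = 16; eighth = 4; thirty-second = 1; quarter note = 8; dotted quarter note = 12; half = 16; thirty-second = 1; quarter = 8; eighth = 4; eighth = 4.
Adding: 16 + 4 + 1 + 8 + 12 + 16 + 1 + 8 + 4 + 4 = 74.
74 ÷ 20 = 3 complete bars with 14 left over.

3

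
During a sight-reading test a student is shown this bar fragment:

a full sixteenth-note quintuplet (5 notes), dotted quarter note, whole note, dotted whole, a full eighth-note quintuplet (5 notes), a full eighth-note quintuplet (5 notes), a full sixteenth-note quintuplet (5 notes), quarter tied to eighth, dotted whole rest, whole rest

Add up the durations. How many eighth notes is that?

58

Working in eighth notes: a full sixteenth-note quintuplet (5 notes) (five quintuplet sixteenths span one quarter) = 2; dotted quarter note = 3; whole note = 8; dotted whole = 12; a full eighth-note quintuplet (5 notes) (five quintuplet eighths span one half) = 4; a full eighth-note quintuplet (5 notes) (five quintuplet eighths span one half) = 4; a full sixteenth-note quintuplet (5 notes) (five quintuplet sixteenths span one quarter) = 2; quarter tied to eighth (quarter + eighth) = 3; dotted whole rest = 12; whole rest = 8.
Sum: 2 + 3 + 8 + 12 + 4 + 4 + 2 + 3 + 12 + 8 = 58 eighth notes.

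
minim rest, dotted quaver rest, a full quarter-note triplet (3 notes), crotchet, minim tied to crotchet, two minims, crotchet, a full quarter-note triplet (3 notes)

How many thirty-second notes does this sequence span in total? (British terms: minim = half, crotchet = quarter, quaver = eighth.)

126

Express everything in thirty-second notes: minim rest = 16; dotted quaver rest = 6; a full quarter-note triplet (3 notes) (three triplet quarters span one half) = 16; crotchet = 8; minim tied to crotchet (minim + crotchet) = 24; minim = 16; minim = 16; crotchet = 8; a full quarter-note triplet (3 notes) (three triplet quarters span one half) = 16.
Adding: 16 + 6 + 16 + 8 + 24 + 16 + 16 + 8 + 16 = 126 thirty-second notes.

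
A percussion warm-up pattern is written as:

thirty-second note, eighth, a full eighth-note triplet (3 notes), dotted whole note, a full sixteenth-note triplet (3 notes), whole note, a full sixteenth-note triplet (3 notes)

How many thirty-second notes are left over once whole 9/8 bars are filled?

29

One bar of 9/8 = 36 thirty-second notes.
Working in thirty-second notes: thirty-second note = 1; eighth = 4; a full eighth-note triplet (3 notes) (three triplet eighths span one quarter) = 8; dotted whole note = 48; a full sixteenth-note triplet (3 notes) (three triplet sixteenths span one eighth) = 4; whole note = 32; a full sixteenth-note triplet (3 notes) (three triplet sixteenths span one eighth) = 4.
Adding: 1 + 4 + 8 + 48 + 4 + 32 + 4 = 101.
101 ÷ 36 = 2 complete bars with 29 thirty-second notes remaining.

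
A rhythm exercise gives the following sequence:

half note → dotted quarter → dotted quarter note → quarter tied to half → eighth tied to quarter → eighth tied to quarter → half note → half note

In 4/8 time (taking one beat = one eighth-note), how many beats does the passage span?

30

One eighth-note beat = 2 sixteenth notes.
In sixteenth notes: half note = 8; dotted quarter = 6; dotted quarter note = 6; quarter tied to half (quarter + half) = 12; eighth tied to quarter (eighth + quarter) = 6; eighth tied to quarter (eighth + quarter) = 6; half note = 8; half note = 8.
Altogether 8 + 6 + 6 + 12 + 6 + 6 + 8 + 8 = 60.
60 ÷ 2 = 30 beats.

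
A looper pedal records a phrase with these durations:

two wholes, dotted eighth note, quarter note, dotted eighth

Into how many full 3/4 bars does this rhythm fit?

One bar of 3/4 = 12 sixteenth notes.
Working in sixteenth notes: whole = 16; whole = 16; dotted eighth note = 3; quarter note = 4; dotted eighth = 3.
Sum: 16 + 16 + 3 + 4 + 3 = 42.
42 ÷ 12 = 3 complete bars with 6 left over.

3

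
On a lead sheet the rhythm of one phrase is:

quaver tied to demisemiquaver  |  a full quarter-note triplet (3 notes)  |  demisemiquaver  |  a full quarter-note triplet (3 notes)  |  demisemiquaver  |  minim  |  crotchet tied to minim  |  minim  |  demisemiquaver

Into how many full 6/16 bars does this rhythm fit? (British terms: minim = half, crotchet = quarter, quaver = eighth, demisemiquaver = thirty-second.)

8

One bar of 6/16 = 12 thirty-second notes.
Working in thirty-second notes: quaver tied to demisemiquaver (quaver + demisemiquaver) = 5; a full quarter-note triplet (3 notes) (three triplet quarters span one half) = 16; demisemiquaver = 1; a full quarter-note triplet (3 notes) (three triplet quarters span one half) = 16; demisemiquaver = 1; minim = 16; crotchet tied to minim (crotchet + minim) = 24; minim = 16; demisemiquaver = 1.
Total: 5 + 16 + 1 + 16 + 1 + 16 + 24 + 16 + 1 = 96.
96 ÷ 12 = 8 complete bars with 0 left over.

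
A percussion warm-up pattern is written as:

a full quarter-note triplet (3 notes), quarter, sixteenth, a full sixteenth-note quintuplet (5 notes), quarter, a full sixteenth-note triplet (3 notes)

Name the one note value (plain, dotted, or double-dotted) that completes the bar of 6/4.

sixteenth note

The bar of 6/4 = 24 sixteenth notes.
Convert each value to sixteenth notes: a full quarter-note triplet (3 notes) (three triplet quarters span one half) = 8; quarter = 4; sixteenth = 1; a full sixteenth-note quintuplet (5 notes) (five quintuplet sixteenths span one quarter) = 4; quarter = 4; a full sixteenth-note triplet (3 notes) (three triplet sixteenths span one eighth) = 2.
Total: 8 + 4 + 1 + 4 + 4 + 2 = 23.
Remaining: 24 − 23 = 1 sixteenth note, which is a sixteenth note.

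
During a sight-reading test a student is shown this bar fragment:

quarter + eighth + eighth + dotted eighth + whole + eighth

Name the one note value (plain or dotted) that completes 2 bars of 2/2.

dotted eighth note

2 bars of 2/2 = 32 sixteenth notes.
Convert each value to sixteenth notes: quarter = 4; eighth = 2; eighth = 2; dotted eighth = 3; whole = 16; eighth = 2.
Altogether 4 + 2 + 2 + 3 + 16 + 2 = 29.
Remaining: 32 − 29 = 3 sixteenth notes, which is a dotted eighth note.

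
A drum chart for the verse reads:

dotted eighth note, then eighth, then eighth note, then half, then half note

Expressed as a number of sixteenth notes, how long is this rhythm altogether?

Each duration in sixteenth notes: dotted eighth note = 3; eighth = 2; eighth note = 2; half = 8; half note = 8.
Total: 3 + 2 + 2 + 8 + 8 = 23 sixteenth notes.

23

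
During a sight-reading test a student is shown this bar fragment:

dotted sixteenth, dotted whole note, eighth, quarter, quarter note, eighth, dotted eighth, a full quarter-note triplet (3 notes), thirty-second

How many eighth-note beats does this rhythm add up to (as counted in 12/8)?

24.5

One eighth-note beat = 4 thirty-second notes.
Working in thirty-second notes: dotted sixteenth = 3; dotted whole note = 48; eighth = 4; quarter = 8; quarter note = 8; eighth = 4; dotted eighth = 6; a full quarter-note triplet (3 notes) (three triplet quarters span one half) = 16; thirty-second = 1.
Adding: 3 + 48 + 4 + 8 + 8 + 4 + 6 + 16 + 1 = 98.
98 ÷ 4 = 24.5 beats.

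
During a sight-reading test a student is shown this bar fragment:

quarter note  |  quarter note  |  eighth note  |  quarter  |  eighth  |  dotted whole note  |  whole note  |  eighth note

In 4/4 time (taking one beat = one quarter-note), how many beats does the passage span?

One quarter-note beat = 2 eighth notes.
Express everything in eighth notes: quarter note = 2; quarter note = 2; eighth note = 1; quarter = 2; eighth = 1; dotted whole note = 12; whole note = 8; eighth note = 1.
Sum: 2 + 2 + 1 + 2 + 1 + 12 + 8 + 1 = 29.
29 ÷ 2 = 14.5 beats.

14.5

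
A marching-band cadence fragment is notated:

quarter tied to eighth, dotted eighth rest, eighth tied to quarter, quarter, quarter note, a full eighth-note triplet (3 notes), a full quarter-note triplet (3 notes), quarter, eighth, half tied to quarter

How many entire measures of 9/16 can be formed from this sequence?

5

One bar of 9/16 = 9 sixteenth notes.
Each duration in sixteenth notes: quarter tied to eighth (quarter + eighth) = 6; dotted eighth rest = 3; eighth tied to quarter (eighth + quarter) = 6; quarter = 4; quarter note = 4; a full eighth-note triplet (3 notes) (three triplet eighths span one quarter) = 4; a full quarter-note triplet (3 notes) (three triplet quarters span one half) = 8; quarter = 4; eighth = 2; half tied to quarter (half + quarter) = 12.
Total: 6 + 3 + 6 + 4 + 4 + 4 + 8 + 4 + 2 + 12 = 53.
53 ÷ 9 = 5 complete bars with 8 left over.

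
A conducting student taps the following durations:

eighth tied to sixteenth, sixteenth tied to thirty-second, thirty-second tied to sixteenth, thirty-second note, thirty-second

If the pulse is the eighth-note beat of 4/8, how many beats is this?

One eighth-note beat = 4 thirty-second notes.
Working in thirty-second notes: eighth tied to sixteenth (eighth + sixteenth) = 6; sixteenth tied to thirty-second (sixteenth + thirty-second) = 3; thirty-second tied to sixteenth (thirty-second + sixteenth) = 3; thirty-second note = 1; thirty-second = 1.
Adding: 6 + 3 + 3 + 1 + 1 = 14.
14 ÷ 4 = 3.5 beats.

3.5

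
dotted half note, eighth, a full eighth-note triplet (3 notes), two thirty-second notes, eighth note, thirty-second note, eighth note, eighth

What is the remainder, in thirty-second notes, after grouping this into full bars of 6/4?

3

One bar of 6/4 = 48 thirty-second notes.
In thirty-second notes: dotted half note = 24; eighth = 4; a full eighth-note triplet (3 notes) (three triplet eighths span one quarter) = 8; thirty-second note = 1; thirty-second note = 1; eighth note = 4; thirty-second note = 1; eighth note = 4; eighth = 4.
Altogether 24 + 4 + 8 + 1 + 1 + 4 + 1 + 4 + 4 = 51.
51 ÷ 48 = 1 complete bar with 3 thirty-second notes remaining.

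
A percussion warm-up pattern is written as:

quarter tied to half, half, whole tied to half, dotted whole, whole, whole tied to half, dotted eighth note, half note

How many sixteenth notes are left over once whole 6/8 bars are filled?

One bar of 6/8 = 12 sixteenth notes.
Each duration in sixteenth notes: quarter tied to half (quarter + half) = 12; half = 8; whole tied to half (whole + half) = 24; dotted whole = 24; whole = 16; whole tied to half (whole + half) = 24; dotted eighth note = 3; half note = 8.
Total: 12 + 8 + 24 + 24 + 16 + 24 + 3 + 8 = 119.
119 ÷ 12 = 9 complete bars with 11 sixteenth notes remaining.

11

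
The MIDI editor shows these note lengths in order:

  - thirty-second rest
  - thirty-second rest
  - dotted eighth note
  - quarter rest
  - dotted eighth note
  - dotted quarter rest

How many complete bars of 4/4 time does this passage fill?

1

One bar of 4/4 = 32 thirty-second notes.
Each duration in thirty-second notes: thirty-second rest = 1; thirty-second rest = 1; dotted eighth note = 6; quarter rest = 8; dotted eighth note = 6; dotted quarter rest = 12.
Sum: 1 + 1 + 6 + 8 + 6 + 12 = 34.
34 ÷ 32 = 1 complete bar with 2 left over.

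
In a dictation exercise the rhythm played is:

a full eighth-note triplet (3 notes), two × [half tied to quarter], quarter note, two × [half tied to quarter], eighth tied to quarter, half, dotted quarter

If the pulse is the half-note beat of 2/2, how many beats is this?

9.5

One half-note beat = 4 eighth notes.
Express everything in eighth notes: a full eighth-note triplet (3 notes) (three triplet eighths span one quarter) = 2; half tied to quarter (half + quarter) = 6; half tied to quarter (half + quarter) = 6; quarter note = 2; half tied to quarter (half + quarter) = 6; half tied to quarter (half + quarter) = 6; eighth tied to quarter (eighth + quarter) = 3; half = 4; dotted quarter = 3.
Total: 2 + 6 + 6 + 2 + 6 + 6 + 3 + 4 + 3 = 38.
38 ÷ 4 = 9.5 beats.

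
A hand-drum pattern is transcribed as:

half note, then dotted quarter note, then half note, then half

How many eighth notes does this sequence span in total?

15

Express everything in eighth notes: half note = 4; dotted quarter note = 3; half note = 4; half = 4.
Sum: 4 + 3 + 4 + 4 = 15 eighth notes.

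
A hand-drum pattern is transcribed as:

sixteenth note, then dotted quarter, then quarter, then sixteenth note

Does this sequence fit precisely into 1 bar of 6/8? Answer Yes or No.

Yes

One bar of 6/8 = 12 sixteenth notes.
Each duration in sixteenth notes: sixteenth note = 1; dotted quarter = 6; quarter = 4; sixteenth note = 1.
Altogether 1 + 6 + 4 + 1 = 12.
12 equals 12, so the answer is Yes.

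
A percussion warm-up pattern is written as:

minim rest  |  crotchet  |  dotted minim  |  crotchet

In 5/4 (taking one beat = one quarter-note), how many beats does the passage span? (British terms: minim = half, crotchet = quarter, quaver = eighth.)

One quarter-note beat = 2 eighth notes.
In eighth notes: minim rest = 4; crotchet = 2; dotted minim = 6; crotchet = 2.
Total: 4 + 2 + 6 + 2 = 14.
14 ÷ 2 = 7 beats.

7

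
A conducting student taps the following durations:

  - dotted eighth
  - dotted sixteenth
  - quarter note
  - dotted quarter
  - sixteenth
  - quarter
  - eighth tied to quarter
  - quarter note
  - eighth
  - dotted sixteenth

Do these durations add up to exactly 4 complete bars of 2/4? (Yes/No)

No

One bar of 2/4 = 16 thirty-second notes, so 4 bars = 64.
Convert each value to thirty-second notes: dotted eighth = 6; dotted sixteenth = 3; quarter note = 8; dotted quarter = 12; sixteenth = 2; quarter = 8; eighth tied to quarter (eighth + quarter) = 12; quarter note = 8; eighth = 4; dotted sixteenth = 3.
Altogether 6 + 3 + 8 + 12 + 2 + 8 + 12 + 8 + 4 + 3 = 66.
66 exceeds 64, so the answer is No.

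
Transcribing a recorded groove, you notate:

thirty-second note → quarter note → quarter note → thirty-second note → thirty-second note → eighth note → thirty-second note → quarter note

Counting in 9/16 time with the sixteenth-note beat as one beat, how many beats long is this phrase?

16

One sixteenth-note beat = 2 thirty-second notes.
Express everything in thirty-second notes: thirty-second note = 1; quarter note = 8; quarter note = 8; thirty-second note = 1; thirty-second note = 1; eighth note = 4; thirty-second note = 1; quarter note = 8.
Adding: 1 + 8 + 8 + 1 + 1 + 4 + 1 + 8 = 32.
32 ÷ 2 = 16 beats.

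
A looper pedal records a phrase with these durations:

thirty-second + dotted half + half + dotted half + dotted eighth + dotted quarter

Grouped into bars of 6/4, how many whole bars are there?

One bar of 6/4 = 48 thirty-second notes.
Working in thirty-second notes: thirty-second = 1; dotted half = 24; half = 16; dotted half = 24; dotted eighth = 6; dotted quarter = 12.
Sum: 1 + 24 + 16 + 24 + 6 + 12 = 83.
83 ÷ 48 = 1 complete bar with 35 left over.

1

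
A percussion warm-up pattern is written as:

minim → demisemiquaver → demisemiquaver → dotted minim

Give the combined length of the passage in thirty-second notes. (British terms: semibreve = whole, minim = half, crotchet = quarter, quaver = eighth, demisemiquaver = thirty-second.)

42

Each duration in thirty-second notes: minim = 16; demisemiquaver = 1; demisemiquaver = 1; dotted minim = 24.
Sum: 16 + 1 + 1 + 24 = 42 thirty-second notes.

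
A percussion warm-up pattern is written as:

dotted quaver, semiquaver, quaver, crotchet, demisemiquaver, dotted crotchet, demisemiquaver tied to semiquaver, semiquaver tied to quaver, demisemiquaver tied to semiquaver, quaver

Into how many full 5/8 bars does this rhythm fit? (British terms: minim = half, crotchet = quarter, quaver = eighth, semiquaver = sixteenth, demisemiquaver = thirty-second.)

One bar of 5/8 = 20 thirty-second notes.
Express everything in thirty-second notes: dotted quaver = 6; semiquaver = 2; quaver = 4; crotchet = 8; demisemiquaver = 1; dotted crotchet = 12; demisemiquaver tied to semiquaver (demisemiquaver + semiquaver) = 3; semiquaver tied to quaver (semiquaver + quaver) = 6; demisemiquaver tied to semiquaver (demisemiquaver + semiquaver) = 3; quaver = 4.
Altogether 6 + 2 + 4 + 8 + 1 + 12 + 3 + 6 + 3 + 4 = 49.
49 ÷ 20 = 2 complete bars with 9 left over.

2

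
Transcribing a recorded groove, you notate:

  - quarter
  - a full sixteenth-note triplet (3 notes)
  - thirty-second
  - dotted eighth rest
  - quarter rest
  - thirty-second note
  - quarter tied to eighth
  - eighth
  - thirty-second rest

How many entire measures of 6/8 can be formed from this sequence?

One bar of 6/8 = 24 thirty-second notes.
Express everything in thirty-second notes: quarter = 8; a full sixteenth-note triplet (3 notes) (three triplet sixteenths span one eighth) = 4; thirty-second = 1; dotted eighth rest = 6; quarter rest = 8; thirty-second note = 1; quarter tied to eighth (quarter + eighth) = 12; eighth = 4; thirty-second rest = 1.
Total: 8 + 4 + 1 + 6 + 8 + 1 + 12 + 4 + 1 = 45.
45 ÷ 24 = 1 complete bar with 21 left over.

1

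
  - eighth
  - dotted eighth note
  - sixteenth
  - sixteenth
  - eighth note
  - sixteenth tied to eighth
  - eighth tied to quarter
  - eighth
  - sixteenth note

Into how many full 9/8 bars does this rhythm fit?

1

One bar of 9/8 = 18 sixteenth notes.
Each duration in sixteenth notes: eighth = 2; dotted eighth note = 3; sixteenth = 1; sixteenth = 1; eighth note = 2; sixteenth tied to eighth (sixteenth + eighth) = 3; eighth tied to quarter (eighth + quarter) = 6; eighth = 2; sixteenth note = 1.
Sum: 2 + 3 + 1 + 1 + 2 + 3 + 6 + 2 + 1 = 21.
21 ÷ 18 = 1 complete bar with 3 left over.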